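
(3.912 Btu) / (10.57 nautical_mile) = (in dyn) 2.108e+04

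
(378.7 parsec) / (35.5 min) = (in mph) 1.227e+16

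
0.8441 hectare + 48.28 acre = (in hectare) 20.38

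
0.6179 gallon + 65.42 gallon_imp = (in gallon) 79.18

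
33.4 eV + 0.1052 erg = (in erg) 0.1052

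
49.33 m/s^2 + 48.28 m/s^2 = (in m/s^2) 97.61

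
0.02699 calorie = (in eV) 7.048e+17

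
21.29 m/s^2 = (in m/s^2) 21.29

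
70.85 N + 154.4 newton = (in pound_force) 50.64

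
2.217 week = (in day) 15.52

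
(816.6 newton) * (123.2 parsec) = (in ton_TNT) 7.42e+11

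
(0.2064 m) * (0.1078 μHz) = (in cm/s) 2.225e-06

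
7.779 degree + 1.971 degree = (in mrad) 170.2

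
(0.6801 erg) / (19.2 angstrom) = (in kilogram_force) 3.612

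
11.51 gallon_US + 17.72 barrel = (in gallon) 755.7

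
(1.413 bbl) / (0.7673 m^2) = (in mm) 292.8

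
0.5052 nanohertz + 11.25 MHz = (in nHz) 1.125e+16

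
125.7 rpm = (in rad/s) 13.16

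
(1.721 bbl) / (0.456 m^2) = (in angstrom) 6e+09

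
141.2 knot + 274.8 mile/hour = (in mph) 437.3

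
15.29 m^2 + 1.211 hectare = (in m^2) 1.213e+04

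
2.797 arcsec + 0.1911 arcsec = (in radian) 1.449e-05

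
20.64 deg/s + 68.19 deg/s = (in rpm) 14.8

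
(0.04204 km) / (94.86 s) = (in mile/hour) 0.9914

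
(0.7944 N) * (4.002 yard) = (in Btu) 0.002755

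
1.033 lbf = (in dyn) 4.595e+05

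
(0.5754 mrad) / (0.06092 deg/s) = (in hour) 0.0001503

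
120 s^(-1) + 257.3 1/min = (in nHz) 1.243e+11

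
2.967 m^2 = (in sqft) 31.94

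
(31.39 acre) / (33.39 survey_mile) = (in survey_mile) 0.001469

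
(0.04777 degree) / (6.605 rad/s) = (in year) 4.003e-12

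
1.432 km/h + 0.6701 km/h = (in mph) 1.306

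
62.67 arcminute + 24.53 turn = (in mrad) 1.541e+05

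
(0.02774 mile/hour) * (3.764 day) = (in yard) 4410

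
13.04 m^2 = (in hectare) 0.001304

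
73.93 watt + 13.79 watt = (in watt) 87.72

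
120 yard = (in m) 109.7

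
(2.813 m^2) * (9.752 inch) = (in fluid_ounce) 2.356e+04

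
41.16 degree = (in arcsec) 1.482e+05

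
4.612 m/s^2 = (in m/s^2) 4.612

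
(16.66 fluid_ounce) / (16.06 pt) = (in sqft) 0.9361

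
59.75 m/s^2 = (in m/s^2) 59.75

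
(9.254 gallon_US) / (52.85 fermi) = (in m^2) 6.628e+11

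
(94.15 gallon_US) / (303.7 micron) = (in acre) 0.29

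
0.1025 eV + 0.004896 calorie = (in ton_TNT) 4.896e-12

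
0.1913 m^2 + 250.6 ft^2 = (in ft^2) 252.7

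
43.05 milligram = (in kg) 4.305e-05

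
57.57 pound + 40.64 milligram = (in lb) 57.57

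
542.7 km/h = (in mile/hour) 337.2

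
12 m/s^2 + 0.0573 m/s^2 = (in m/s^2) 12.06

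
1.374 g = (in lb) 0.003029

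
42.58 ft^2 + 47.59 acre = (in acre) 47.59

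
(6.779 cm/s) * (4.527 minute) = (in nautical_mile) 0.009942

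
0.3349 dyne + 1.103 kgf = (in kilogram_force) 1.103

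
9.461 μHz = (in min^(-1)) 0.0005677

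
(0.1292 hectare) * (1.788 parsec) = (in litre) 7.128e+22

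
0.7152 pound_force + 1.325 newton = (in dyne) 4.506e+05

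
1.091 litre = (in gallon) 0.2882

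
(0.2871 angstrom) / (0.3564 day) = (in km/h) 3.356e-15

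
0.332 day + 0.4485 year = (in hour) 3937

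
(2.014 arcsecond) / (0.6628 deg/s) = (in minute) 1.407e-05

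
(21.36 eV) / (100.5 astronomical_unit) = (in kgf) 2.321e-32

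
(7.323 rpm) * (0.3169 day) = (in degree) 1.203e+06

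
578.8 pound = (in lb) 578.8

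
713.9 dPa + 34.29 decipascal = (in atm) 0.0007384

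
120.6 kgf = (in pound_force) 265.9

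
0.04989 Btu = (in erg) 5.264e+08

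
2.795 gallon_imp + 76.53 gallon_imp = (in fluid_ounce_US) 1.219e+04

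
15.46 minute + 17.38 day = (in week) 2.484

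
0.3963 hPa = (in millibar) 0.3963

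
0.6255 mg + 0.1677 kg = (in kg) 0.1677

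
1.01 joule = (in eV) 6.304e+18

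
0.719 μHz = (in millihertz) 0.000719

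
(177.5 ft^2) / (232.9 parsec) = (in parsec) 7.436e-35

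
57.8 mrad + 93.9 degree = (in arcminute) 5833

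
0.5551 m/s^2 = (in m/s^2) 0.5551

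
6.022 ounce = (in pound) 0.3764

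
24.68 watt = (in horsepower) 0.0331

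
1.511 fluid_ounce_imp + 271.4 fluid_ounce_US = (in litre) 8.069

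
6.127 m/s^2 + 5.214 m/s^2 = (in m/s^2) 11.34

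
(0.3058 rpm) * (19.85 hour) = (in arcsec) 4.72e+08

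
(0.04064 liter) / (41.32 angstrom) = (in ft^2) 1.059e+05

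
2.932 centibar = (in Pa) 2932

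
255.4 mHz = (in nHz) 2.554e+08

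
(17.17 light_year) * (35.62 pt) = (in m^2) 2.041e+15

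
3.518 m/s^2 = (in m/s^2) 3.518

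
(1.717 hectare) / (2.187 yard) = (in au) 5.739e-08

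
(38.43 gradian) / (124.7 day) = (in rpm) 5.35e-07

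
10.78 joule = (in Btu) 0.01022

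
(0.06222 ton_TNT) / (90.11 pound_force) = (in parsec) 2.105e-11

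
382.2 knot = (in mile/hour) 439.8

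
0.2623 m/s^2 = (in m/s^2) 0.2623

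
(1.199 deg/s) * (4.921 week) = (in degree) 3.568e+06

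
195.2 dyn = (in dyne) 195.2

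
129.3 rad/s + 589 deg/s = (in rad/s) 139.6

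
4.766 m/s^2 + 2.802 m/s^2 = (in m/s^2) 7.568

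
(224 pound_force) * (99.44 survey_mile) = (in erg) 1.595e+15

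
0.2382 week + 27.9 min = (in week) 0.241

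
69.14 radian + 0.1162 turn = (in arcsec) 1.441e+07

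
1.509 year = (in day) 550.8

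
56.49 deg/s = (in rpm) 9.415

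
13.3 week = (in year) 0.2551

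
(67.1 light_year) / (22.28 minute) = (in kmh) 1.71e+15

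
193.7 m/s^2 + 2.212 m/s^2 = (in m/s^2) 195.9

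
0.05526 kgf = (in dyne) 5.419e+04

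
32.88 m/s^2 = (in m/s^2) 32.88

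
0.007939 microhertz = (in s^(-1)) 7.939e-09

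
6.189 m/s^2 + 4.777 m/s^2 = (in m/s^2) 10.97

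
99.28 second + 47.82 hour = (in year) 0.005462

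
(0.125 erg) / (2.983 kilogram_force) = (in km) 4.273e-13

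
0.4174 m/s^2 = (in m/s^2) 0.4174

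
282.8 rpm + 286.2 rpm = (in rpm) 569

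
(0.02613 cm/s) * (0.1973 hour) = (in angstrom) 1.856e+09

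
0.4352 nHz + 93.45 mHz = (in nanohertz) 9.345e+07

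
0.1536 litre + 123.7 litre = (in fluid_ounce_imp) 4359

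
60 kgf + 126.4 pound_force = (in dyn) 1.151e+08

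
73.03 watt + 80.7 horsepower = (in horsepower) 80.8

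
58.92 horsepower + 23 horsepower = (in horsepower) 81.92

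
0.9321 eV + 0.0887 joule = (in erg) 8.87e+05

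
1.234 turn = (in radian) 7.753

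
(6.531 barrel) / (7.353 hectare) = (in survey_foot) 4.633e-05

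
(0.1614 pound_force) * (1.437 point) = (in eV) 2.272e+15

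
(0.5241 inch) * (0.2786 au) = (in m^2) 5.548e+08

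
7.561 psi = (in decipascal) 5.213e+05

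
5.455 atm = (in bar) 5.527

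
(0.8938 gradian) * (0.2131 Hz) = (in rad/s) 0.002992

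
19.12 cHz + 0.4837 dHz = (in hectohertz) 0.002396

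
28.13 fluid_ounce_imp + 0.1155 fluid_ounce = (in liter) 0.8027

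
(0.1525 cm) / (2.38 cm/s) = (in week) 1.059e-07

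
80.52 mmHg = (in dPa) 1.074e+05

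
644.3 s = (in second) 644.3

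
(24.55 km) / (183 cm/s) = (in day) 0.1553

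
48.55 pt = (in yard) 0.01873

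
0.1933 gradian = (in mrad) 3.036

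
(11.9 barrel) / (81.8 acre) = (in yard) 6.25e-06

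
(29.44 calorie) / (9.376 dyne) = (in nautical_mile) 709.4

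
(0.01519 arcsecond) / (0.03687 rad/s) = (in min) 3.329e-08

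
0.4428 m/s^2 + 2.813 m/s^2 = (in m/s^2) 3.256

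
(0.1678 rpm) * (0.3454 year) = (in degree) 1.097e+07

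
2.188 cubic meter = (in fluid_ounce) 7.399e+04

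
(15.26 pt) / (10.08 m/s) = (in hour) 1.484e-07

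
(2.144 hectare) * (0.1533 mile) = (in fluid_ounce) 1.789e+11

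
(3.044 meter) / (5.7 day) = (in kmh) 2.225e-05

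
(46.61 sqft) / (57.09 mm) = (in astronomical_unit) 5.07e-10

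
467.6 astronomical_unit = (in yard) 7.65e+13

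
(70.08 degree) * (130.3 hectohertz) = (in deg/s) 9.131e+05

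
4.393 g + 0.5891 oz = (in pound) 0.0465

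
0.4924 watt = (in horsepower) 0.0006603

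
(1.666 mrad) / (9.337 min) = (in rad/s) 2.974e-06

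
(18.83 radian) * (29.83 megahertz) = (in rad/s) 5.617e+08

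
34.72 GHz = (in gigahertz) 34.72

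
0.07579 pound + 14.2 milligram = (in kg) 0.03439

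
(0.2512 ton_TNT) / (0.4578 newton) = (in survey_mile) 1.427e+06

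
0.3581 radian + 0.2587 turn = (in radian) 1.984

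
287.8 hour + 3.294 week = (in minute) 5.047e+04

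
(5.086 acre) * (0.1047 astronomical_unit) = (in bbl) 2.028e+15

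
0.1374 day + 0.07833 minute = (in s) 1.188e+04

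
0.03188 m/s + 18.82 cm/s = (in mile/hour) 0.4923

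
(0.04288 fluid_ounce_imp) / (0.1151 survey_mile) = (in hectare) 6.577e-13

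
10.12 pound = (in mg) 4.59e+06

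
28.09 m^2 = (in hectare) 0.002809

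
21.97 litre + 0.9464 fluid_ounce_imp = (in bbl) 0.1384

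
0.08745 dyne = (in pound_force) 1.966e-07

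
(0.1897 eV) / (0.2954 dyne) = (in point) 2.917e-11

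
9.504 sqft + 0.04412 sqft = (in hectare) 8.87e-05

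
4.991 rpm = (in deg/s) 29.95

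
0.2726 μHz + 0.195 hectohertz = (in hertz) 19.5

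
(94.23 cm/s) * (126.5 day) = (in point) 2.919e+10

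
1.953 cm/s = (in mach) 5.736e-05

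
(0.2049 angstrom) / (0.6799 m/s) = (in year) 9.556e-19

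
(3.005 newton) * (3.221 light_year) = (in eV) 5.715e+35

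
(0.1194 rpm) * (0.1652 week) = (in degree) 7.158e+04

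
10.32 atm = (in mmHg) 7843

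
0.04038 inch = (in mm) 1.026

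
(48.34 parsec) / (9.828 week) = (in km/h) 9.034e+11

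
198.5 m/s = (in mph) 444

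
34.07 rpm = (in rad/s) 3.568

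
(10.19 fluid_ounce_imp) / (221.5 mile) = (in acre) 2.007e-13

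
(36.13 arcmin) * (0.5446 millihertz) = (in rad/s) 5.724e-06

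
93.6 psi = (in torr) 4841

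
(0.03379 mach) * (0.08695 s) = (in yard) 1.094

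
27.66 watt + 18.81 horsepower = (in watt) 1.405e+04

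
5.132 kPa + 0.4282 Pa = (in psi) 0.7444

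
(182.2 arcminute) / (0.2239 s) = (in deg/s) 13.56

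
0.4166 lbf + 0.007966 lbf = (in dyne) 1.889e+05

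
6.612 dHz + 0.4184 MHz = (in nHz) 4.184e+14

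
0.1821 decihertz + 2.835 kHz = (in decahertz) 283.5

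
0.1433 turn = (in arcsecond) 1.857e+05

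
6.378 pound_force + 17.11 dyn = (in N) 28.37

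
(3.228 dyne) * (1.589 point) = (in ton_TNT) 4.325e-18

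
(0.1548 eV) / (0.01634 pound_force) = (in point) 9.673e-16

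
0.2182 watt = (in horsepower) 0.0002926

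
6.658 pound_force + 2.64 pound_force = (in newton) 41.36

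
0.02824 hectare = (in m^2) 282.4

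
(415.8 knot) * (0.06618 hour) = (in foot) 1.672e+05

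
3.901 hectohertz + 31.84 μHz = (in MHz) 0.0003901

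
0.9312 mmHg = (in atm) 0.001225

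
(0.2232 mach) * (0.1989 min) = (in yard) 991.9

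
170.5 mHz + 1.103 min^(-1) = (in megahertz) 1.889e-07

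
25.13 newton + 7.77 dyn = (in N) 25.13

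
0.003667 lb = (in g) 1.663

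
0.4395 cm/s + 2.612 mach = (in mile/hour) 1990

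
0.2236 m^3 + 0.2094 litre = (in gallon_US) 59.12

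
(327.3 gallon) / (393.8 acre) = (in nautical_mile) 4.198e-10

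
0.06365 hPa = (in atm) 6.282e-05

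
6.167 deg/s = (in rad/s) 0.1076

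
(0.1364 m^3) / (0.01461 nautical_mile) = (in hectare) 5.041e-07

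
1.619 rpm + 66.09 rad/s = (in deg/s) 3796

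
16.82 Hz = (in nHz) 1.682e+10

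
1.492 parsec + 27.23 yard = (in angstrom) 4.604e+26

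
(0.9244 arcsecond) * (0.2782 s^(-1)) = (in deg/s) 7.144e-05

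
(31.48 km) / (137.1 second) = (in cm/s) 2.296e+04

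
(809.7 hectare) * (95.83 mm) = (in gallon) 2.05e+08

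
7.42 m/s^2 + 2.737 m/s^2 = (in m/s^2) 10.16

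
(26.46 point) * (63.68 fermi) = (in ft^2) 6.398e-15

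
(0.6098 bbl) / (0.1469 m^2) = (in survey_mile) 0.0004101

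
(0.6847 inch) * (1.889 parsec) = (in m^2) 1.014e+15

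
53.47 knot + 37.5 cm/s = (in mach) 0.08189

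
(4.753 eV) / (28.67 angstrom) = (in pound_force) 5.971e-11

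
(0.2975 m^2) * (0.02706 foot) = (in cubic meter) 0.002454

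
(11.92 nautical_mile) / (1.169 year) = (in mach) 1.759e-06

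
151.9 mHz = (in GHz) 1.519e-10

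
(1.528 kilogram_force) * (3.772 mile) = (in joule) 9.096e+04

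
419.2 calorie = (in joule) 1754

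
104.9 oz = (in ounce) 104.9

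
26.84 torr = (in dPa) 3.578e+04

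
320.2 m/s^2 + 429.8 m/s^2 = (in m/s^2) 750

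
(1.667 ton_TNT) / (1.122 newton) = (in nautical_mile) 3.357e+06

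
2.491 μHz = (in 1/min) 0.0001495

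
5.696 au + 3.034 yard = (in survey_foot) 2.796e+12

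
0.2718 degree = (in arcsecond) 978.5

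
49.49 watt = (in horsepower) 0.06637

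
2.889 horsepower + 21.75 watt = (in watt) 2176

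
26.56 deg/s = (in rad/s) 0.4636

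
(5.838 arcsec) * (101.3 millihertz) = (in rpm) 2.738e-05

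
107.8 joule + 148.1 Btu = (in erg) 1.564e+12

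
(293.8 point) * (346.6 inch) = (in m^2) 0.9125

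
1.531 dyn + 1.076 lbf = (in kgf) 0.4881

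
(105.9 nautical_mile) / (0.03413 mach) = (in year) 0.0005352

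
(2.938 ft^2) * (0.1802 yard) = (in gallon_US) 11.88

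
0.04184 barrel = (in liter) 6.652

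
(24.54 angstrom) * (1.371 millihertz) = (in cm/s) 3.364e-10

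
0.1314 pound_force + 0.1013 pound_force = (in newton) 1.035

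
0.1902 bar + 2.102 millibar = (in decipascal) 1.923e+05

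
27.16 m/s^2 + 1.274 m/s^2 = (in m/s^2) 28.43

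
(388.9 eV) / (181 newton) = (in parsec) 1.116e-35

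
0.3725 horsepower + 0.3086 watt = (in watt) 278.1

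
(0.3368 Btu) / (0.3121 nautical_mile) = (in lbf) 0.1382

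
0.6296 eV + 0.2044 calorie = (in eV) 5.338e+18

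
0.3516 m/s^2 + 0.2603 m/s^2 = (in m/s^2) 0.6119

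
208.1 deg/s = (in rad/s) 3.632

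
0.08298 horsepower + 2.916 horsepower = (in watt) 2236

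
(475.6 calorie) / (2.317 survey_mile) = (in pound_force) 0.12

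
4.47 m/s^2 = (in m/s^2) 4.47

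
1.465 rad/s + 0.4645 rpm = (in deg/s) 86.73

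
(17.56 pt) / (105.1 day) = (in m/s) 6.822e-10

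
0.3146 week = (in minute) 3171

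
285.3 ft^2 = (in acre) 0.00655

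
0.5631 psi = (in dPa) 3.882e+04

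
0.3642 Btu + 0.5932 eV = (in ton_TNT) 9.184e-08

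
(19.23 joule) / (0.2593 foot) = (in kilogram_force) 24.81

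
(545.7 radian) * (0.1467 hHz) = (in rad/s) 8005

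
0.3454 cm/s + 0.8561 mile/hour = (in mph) 0.8638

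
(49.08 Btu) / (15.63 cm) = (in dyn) 3.313e+10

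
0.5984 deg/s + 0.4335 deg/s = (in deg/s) 1.032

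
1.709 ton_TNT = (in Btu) 6.777e+06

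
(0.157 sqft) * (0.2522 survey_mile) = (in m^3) 5.92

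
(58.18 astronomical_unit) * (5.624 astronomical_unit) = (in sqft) 7.882e+25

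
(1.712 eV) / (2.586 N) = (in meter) 1.061e-19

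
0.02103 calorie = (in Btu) 8.34e-05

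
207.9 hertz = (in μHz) 2.079e+08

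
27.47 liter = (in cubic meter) 0.02747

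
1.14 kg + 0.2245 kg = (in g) 1364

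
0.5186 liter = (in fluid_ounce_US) 17.54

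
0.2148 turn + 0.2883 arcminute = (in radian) 1.35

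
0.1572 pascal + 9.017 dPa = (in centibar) 0.001059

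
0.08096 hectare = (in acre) 0.2001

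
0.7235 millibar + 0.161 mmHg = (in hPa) 0.9381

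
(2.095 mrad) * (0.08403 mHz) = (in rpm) 1.681e-06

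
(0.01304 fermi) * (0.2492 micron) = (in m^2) 3.25e-24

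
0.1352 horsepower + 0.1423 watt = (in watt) 101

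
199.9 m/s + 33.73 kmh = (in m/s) 209.3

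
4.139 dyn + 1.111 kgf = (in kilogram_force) 1.111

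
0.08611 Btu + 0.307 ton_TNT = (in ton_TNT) 0.307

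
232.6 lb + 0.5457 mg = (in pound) 232.6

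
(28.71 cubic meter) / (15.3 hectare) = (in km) 1.876e-07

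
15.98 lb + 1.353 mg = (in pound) 15.98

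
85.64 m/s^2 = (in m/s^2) 85.64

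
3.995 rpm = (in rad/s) 0.4184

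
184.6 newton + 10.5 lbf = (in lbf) 52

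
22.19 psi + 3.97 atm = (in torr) 4165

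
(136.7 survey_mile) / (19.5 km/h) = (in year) 0.001288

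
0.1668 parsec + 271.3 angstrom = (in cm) 5.147e+17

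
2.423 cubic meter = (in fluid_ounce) 8.193e+04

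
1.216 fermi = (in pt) 3.447e-12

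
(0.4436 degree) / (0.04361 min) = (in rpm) 0.02826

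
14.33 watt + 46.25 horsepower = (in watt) 3.45e+04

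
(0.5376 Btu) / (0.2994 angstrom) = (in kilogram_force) 1.932e+12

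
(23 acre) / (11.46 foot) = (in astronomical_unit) 1.781e-07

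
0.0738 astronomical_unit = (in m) 1.104e+10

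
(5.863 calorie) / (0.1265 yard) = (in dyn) 2.121e+07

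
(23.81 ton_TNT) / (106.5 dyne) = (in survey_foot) 3.069e+14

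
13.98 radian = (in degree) 801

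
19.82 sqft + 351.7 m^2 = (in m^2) 353.5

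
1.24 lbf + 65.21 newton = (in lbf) 15.9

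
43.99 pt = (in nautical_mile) 8.379e-06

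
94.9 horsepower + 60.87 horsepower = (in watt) 1.162e+05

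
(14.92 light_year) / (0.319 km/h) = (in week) 2.634e+12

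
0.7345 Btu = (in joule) 774.9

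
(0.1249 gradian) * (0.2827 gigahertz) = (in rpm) 5.296e+06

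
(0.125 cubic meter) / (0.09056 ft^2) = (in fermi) 1.486e+16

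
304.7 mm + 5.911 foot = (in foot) 6.911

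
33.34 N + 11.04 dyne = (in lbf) 7.495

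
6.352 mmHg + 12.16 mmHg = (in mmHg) 18.51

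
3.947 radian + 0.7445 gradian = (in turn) 0.63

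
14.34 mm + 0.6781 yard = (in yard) 0.6938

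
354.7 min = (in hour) 5.912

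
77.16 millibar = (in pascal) 7716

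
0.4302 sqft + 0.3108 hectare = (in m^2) 3108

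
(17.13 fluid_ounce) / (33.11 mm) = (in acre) 3.781e-06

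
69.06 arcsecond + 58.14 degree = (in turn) 0.1616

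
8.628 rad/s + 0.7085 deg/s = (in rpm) 82.51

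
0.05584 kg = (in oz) 1.97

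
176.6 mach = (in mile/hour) 1.345e+05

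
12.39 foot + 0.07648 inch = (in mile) 0.002348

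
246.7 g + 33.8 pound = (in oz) 549.5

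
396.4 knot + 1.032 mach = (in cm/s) 5.553e+04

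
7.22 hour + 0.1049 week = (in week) 0.1479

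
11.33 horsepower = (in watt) 8449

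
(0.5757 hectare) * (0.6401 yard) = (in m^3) 3370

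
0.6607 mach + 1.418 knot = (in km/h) 812.5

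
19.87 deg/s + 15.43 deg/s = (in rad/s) 0.6161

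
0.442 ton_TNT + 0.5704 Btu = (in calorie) 4.42e+08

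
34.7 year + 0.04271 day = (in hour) 3.04e+05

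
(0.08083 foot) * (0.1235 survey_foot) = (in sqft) 0.009983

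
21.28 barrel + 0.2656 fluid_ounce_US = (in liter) 3383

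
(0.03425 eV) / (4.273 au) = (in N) 8.584e-33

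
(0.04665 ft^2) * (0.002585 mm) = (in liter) 1.12e-05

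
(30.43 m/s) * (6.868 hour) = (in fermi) 7.524e+20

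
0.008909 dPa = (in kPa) 8.909e-07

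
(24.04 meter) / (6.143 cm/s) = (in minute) 6.522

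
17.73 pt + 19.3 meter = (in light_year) 2.041e-15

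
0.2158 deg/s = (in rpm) 0.03597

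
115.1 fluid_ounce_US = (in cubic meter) 0.003404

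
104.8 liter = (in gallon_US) 27.69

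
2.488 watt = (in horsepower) 0.003336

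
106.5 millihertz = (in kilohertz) 0.0001065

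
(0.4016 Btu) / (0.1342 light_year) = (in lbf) 7.502e-14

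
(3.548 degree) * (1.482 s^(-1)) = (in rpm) 0.8764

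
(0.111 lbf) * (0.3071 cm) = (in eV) 9.464e+15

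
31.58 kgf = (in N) 309.7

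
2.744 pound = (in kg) 1.245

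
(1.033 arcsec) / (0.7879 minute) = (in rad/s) 1.059e-07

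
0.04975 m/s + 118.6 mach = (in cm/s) 4.038e+06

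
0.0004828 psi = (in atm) 3.285e-05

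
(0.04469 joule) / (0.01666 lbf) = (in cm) 60.3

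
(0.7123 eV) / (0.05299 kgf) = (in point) 6.225e-16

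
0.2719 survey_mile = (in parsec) 1.418e-14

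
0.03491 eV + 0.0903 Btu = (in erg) 9.527e+08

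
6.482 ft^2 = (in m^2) 0.6022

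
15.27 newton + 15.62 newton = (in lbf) 6.944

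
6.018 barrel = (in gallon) 252.8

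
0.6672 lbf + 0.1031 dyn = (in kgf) 0.3026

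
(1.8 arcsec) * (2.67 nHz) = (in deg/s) 1.335e-12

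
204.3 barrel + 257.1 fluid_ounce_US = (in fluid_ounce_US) 1.099e+06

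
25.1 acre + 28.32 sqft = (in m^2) 1.016e+05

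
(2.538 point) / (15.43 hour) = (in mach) 4.734e-11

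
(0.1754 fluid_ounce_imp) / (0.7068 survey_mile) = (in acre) 1.083e-12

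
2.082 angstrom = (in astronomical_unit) 1.392e-21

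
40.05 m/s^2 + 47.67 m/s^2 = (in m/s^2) 87.72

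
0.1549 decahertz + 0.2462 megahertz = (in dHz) 2.462e+06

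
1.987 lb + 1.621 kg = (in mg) 2.522e+06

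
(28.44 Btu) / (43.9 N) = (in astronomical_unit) 4.569e-09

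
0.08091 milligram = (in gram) 8.091e-05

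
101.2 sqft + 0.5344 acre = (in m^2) 2172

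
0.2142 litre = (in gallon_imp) 0.04712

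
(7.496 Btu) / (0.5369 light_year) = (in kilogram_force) 1.588e-13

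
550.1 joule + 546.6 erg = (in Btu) 0.5214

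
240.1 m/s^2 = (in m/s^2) 240.1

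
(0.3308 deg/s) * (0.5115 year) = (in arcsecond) 1.921e+10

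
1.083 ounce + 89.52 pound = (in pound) 89.59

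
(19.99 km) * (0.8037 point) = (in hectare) 0.0005668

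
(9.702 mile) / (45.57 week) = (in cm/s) 0.05665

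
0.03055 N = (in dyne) 3055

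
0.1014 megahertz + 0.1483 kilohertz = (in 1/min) 6.093e+06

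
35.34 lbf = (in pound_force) 35.34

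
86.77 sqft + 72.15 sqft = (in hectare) 0.001476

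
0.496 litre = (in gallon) 0.131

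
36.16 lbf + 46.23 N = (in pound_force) 46.55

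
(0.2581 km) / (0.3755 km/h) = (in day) 0.02864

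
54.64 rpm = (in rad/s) 5.722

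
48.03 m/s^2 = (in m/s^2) 48.03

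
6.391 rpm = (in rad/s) 0.6693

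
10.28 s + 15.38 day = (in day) 15.38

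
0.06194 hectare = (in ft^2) 6667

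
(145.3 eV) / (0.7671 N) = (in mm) 3.035e-14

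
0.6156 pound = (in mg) 2.792e+05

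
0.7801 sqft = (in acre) 1.791e-05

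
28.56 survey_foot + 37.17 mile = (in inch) 2.355e+06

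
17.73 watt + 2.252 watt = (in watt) 19.98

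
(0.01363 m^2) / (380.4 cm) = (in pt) 10.16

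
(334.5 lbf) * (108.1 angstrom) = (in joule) 1.608e-05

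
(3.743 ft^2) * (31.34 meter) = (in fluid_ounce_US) 3.685e+05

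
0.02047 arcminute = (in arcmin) 0.02047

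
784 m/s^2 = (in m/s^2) 784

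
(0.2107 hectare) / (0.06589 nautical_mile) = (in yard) 18.88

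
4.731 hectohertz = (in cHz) 4.731e+04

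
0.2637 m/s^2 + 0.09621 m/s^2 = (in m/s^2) 0.3599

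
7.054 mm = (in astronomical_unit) 4.715e-14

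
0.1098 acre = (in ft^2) 4783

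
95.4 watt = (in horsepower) 0.1279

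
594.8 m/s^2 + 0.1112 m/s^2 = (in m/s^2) 594.9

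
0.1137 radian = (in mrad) 113.7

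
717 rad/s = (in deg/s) 4.108e+04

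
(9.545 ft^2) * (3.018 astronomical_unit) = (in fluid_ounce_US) 1.354e+16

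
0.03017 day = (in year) 8.266e-05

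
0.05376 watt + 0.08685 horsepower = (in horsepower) 0.08692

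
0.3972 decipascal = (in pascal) 0.03972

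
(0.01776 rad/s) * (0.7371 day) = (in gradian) 7.201e+04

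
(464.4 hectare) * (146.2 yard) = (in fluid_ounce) 2.099e+13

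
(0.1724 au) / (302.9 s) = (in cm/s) 8.515e+09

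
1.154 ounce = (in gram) 32.72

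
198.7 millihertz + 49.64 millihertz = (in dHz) 2.483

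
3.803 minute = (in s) 228.2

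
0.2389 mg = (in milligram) 0.2389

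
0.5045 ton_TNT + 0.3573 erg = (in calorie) 5.045e+08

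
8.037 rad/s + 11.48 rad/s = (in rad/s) 19.52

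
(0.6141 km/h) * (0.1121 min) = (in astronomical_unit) 7.67e-12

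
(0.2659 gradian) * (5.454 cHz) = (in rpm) 0.002175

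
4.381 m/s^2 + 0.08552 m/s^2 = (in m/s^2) 4.467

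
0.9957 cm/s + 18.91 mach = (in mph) 1.44e+04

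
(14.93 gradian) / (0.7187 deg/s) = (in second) 18.7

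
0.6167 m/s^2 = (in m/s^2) 0.6167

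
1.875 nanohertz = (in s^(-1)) 1.875e-09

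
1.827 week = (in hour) 306.9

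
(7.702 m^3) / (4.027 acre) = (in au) 3.159e-15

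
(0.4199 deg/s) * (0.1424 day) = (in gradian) 5740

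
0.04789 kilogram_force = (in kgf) 0.04789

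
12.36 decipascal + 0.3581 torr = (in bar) 0.0004898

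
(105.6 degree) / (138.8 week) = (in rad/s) 2.196e-08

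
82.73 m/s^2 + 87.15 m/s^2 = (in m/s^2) 169.9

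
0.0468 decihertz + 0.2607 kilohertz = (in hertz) 260.7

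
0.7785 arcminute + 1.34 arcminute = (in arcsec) 127.1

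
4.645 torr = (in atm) 0.006112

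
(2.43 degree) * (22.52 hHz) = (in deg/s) 5472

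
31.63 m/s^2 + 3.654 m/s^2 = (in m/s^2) 35.28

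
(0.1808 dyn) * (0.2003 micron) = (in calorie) 8.655e-14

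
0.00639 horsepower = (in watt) 4.765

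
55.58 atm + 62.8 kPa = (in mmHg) 4.271e+04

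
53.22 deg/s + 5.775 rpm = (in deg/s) 87.87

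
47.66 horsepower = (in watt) 3.554e+04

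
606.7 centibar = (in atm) 5.988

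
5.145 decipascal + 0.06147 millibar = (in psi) 0.0009662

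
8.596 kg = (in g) 8596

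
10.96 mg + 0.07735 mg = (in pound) 2.433e-05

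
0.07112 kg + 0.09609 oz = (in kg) 0.07384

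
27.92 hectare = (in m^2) 2.792e+05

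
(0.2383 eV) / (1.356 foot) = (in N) 9.238e-20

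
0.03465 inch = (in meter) 0.0008801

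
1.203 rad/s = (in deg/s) 68.93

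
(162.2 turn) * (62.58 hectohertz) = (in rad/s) 6.378e+06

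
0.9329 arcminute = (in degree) 0.01555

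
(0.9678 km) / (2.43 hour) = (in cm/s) 11.06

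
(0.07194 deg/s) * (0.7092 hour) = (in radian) 3.206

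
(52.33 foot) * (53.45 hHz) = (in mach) 250.4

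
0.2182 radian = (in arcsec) 4.501e+04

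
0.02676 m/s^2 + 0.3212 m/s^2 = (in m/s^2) 0.348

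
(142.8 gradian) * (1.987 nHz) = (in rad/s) 4.457e-09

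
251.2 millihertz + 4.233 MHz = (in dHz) 4.233e+07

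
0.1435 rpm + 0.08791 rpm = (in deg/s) 1.388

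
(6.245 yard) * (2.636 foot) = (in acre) 0.001134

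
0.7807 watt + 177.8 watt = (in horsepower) 0.2395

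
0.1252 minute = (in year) 2.382e-07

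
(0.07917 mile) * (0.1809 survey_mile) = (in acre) 9.166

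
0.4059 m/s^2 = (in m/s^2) 0.4059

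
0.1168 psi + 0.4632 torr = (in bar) 0.008671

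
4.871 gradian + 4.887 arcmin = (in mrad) 77.94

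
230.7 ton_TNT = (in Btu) 9.149e+08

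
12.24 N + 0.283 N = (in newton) 12.52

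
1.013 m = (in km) 0.001013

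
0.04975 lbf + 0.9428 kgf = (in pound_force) 2.128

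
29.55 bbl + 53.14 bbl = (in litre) 1.315e+04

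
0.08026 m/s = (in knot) 0.156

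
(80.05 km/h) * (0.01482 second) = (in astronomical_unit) 2.203e-12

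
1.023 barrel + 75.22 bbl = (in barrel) 76.24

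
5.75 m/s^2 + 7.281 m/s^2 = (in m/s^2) 13.03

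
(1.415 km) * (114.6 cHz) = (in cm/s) 1.622e+05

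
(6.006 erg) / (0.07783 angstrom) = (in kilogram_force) 7869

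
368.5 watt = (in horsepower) 0.4942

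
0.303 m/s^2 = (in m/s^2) 0.303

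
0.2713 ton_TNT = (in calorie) 2.713e+08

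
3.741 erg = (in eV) 2.335e+12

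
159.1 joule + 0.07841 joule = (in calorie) 38.04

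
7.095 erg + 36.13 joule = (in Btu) 0.03424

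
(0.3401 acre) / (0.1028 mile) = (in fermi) 8.319e+15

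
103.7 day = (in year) 0.2841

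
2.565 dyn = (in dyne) 2.565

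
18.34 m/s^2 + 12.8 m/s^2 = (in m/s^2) 31.14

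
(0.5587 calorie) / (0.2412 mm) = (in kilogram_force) 988.3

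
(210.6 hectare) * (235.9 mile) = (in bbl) 5.029e+12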